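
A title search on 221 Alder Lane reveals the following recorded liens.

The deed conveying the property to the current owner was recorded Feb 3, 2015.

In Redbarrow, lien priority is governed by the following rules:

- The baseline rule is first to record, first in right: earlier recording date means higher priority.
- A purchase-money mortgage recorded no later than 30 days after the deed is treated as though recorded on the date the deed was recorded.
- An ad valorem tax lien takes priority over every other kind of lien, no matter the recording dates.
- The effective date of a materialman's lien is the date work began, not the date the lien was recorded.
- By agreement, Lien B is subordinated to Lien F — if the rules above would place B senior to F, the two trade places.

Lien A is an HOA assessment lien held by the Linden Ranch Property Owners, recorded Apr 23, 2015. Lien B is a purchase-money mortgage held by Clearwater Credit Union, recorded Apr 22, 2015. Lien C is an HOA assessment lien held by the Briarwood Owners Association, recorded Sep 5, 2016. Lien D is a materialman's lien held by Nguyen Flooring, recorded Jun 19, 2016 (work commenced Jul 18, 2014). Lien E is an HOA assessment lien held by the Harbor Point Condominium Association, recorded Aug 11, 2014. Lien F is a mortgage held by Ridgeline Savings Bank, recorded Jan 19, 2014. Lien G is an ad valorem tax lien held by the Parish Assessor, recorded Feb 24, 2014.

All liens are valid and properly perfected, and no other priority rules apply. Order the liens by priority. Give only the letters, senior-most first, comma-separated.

Adjusting effective dates: B was recorded 78 days after the deed — beyond 30 days — so no relation-back applies; D relates back to Jul 18, 2014 (work commenced).
As an ad valorem tax lien, G is senior to every other lien.
The other liens, earliest effective date first: F (Jan 19, 2014), D (Jul 18, 2014), E (Aug 11, 2014), B (Apr 22, 2015), A (Apr 23, 2015), C (Sep 5, 2016).
B already ranks below F; the subordination has no effect.

G, F, D, E, B, A, C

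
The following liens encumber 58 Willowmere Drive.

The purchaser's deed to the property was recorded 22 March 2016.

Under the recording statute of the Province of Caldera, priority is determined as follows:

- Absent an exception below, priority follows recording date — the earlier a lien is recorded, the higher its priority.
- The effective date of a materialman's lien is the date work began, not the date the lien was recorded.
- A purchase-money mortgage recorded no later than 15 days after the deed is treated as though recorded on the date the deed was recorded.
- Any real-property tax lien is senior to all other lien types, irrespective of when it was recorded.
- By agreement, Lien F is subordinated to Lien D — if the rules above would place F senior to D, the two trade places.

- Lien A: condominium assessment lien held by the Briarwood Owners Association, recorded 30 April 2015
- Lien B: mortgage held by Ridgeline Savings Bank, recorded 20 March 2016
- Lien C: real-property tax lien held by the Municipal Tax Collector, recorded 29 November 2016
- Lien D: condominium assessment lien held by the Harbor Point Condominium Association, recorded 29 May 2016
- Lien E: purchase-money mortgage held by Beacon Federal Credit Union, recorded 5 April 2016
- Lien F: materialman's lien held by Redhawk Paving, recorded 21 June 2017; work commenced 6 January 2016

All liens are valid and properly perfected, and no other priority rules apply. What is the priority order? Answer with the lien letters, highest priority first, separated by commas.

Effective dates after the stated exceptions: E was recorded within the 15-day window, so its effective date is the deed date 22 March 2016; F relates back to 6 January 2016 (work commenced).
C is a real-property tax lien, so it outranks all other liens regardless of date.
Remaining liens by effective date: A (30 April 2015), F (6 January 2016), B (20 March 2016), E (22 March 2016), D (29 May 2016).
F is senior to D before the subordination, so the two trade places.

C, A, D, B, E, F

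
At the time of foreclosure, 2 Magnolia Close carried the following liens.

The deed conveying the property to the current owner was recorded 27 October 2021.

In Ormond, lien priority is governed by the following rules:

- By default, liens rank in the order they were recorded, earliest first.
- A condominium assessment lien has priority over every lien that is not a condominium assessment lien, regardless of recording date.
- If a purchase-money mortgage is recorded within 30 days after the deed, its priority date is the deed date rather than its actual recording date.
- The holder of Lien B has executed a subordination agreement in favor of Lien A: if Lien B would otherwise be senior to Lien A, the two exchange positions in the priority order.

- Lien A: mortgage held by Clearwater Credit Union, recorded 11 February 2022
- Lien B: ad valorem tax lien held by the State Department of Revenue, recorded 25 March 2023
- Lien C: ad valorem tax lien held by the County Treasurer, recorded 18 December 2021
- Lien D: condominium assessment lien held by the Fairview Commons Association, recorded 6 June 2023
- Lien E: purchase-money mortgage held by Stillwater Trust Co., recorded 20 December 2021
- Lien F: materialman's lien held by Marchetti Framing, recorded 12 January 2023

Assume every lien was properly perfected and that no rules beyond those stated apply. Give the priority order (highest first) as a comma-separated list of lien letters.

First, effective dates: E was recorded 54 days after the deed, outside the 30-day window, so it keeps its recording date.
D is a condominium assessment lien and takes priority over every other lien.
Remaining liens by effective date: C (18 December 2021), E (20 December 2021), A (11 February 2022), F (12 January 2023), B (25 March 2023).
B is already junior to A, so the subordination agreement changes nothing.

D, C, E, A, F, B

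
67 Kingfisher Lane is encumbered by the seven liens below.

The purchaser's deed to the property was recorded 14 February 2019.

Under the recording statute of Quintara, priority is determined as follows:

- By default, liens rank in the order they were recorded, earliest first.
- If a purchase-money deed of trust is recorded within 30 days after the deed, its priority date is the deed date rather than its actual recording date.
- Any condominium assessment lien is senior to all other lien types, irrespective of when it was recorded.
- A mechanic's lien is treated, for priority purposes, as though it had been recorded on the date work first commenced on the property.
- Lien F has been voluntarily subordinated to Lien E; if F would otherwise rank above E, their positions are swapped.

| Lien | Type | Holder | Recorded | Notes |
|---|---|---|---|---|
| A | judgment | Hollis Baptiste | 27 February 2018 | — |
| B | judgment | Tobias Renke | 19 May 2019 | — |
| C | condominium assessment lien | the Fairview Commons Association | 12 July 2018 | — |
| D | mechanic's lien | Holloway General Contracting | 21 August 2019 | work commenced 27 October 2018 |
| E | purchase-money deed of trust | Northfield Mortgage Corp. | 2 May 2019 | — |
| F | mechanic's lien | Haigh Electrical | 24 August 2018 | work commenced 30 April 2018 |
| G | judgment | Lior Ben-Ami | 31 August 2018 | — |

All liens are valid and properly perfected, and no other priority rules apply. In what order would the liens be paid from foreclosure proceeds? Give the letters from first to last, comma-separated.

C, A, E, G, D, F, B

Adjusting effective dates: D's effective date is 27 October 2018, when work began; E was recorded 77 days after the deed — beyond 30 days — so no relation-back applies; F relates back to 30 April 2018 (work commenced).
As a condominium assessment lien, C is senior to every other lien.
The other liens, earliest effective date first: A (27 February 2018), F (30 April 2018), G (31 August 2018), D (27 October 2018), E (2 May 2019), B (19 May 2019).
F would otherwise be senior to E, so under the subordination agreement F and E exchange positions.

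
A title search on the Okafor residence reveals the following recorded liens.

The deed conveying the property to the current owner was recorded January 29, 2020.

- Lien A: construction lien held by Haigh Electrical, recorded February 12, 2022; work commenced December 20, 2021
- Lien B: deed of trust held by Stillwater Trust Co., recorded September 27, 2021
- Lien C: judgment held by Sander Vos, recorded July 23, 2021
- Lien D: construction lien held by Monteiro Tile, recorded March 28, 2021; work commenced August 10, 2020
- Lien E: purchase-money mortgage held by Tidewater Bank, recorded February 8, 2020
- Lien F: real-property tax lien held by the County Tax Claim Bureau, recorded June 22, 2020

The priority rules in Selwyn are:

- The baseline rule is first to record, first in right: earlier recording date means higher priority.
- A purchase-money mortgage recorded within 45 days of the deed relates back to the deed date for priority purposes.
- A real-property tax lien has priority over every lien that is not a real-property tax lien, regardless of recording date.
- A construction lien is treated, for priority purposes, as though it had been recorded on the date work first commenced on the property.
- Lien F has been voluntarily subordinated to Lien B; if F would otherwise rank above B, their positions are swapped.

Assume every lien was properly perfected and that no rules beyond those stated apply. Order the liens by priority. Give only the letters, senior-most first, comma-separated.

B, E, D, C, F, A

Effective dates after the stated exceptions: A relates back to December 20, 2021 (work commenced); D's effective date is August 10, 2020, when work began; E relates back to the deed date January 29, 2020.
F, as a real-property tax lien, has superpriority and ranks first.
Ordering the rest by effective date: E (January 29, 2020), D (August 10, 2020), C (July 23, 2021), B (September 27, 2021), A (December 20, 2021).
The subordination applies — F was senior to B — so F and B swap.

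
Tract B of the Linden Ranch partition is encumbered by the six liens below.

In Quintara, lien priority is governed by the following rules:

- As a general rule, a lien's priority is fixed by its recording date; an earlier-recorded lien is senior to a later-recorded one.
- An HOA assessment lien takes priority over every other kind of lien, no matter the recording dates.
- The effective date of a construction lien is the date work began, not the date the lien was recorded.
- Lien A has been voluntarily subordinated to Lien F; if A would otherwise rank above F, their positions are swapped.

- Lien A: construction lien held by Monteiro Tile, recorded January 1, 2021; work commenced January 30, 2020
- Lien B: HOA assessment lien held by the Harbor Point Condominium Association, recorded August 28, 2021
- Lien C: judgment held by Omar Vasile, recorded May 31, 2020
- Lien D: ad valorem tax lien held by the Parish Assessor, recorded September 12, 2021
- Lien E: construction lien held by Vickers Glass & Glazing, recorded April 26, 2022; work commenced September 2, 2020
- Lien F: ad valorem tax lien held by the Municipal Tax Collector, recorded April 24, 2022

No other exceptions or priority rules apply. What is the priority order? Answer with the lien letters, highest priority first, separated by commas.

Effective dates: A is treated as recorded January 30, 2020, the work-commencement date; E relates back to September 2, 2020 (work commenced).
B is an HOA assessment lien, so it outranks all other liens regardless of date.
The other liens, earliest effective date first: A (January 30, 2020), C (May 31, 2020), E (September 2, 2020), D (September 12, 2021), F (April 24, 2022).
A is senior to F before the subordination, so the two trade places.

B, F, C, E, D, A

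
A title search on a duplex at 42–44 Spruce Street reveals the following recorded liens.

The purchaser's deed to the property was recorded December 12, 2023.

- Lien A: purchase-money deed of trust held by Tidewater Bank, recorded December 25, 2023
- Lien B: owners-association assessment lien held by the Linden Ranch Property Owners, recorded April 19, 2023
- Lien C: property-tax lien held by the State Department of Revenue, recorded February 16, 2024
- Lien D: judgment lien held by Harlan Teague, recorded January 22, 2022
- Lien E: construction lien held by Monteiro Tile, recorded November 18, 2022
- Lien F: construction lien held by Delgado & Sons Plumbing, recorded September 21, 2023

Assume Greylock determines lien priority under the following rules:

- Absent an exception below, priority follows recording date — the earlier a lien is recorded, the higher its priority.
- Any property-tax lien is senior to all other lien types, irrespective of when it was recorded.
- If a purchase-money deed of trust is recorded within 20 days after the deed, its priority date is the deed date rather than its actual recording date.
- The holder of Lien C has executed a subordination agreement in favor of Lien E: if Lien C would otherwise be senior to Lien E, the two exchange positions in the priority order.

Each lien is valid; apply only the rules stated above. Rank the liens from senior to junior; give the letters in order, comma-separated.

E, D, C, B, F, A

First, effective dates: A relates back to the deed date December 12, 2023.
C is a property-tax lien and takes priority over every other lien.
Ordering the rest by effective date: D (January 22, 2022), E (November 18, 2022), B (April 19, 2023), F (September 21, 2023), A (December 12, 2023).
C would otherwise be senior to E, so under the subordination agreement C and E exchange positions.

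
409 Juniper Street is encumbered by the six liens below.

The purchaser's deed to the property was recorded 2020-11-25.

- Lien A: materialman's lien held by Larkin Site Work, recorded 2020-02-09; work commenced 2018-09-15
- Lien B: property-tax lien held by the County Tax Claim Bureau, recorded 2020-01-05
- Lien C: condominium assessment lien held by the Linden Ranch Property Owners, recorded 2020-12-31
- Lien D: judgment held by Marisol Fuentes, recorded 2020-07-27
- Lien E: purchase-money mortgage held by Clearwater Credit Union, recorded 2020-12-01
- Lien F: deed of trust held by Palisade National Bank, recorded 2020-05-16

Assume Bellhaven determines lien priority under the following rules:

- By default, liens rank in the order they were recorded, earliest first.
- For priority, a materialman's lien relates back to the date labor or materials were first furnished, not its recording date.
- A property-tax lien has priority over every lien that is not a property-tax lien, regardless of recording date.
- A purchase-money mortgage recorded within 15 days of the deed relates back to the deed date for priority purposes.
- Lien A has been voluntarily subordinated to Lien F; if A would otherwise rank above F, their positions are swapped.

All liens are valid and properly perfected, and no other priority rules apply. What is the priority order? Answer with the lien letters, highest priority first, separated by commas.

B, F, A, D, E, C

First, effective dates: A's effective date is 2018-09-15, when work began; E relates back to the deed date 2020-11-25.
B is a property-tax lien, so it outranks all other liens regardless of date.
Ordering the rest by effective date: A (2018-09-15), F (2020-05-16), D (2020-07-27), E (2020-11-25), C (2020-12-31).
Because A would otherwise rank above F, the subordination swaps them.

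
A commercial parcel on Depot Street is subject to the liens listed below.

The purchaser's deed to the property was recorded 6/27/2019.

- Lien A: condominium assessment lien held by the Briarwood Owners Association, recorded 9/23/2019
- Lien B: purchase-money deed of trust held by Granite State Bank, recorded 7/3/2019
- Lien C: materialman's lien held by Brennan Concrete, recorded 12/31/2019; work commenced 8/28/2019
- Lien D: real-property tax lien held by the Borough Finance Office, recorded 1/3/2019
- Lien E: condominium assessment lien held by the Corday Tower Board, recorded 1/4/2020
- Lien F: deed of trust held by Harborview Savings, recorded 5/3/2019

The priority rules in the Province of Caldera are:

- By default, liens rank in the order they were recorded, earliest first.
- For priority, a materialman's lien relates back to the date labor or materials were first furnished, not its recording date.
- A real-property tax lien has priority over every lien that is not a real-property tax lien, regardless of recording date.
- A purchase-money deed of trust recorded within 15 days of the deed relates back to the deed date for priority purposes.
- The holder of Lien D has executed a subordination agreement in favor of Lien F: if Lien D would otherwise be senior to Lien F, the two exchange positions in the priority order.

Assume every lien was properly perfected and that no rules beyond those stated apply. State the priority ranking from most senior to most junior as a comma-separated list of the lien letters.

F, D, B, C, A, E

First, effective dates: B relates back to the deed date 6/27/2019; C is treated as recorded 8/28/2019, the work-commencement date.
D is a real-property tax lien and takes priority over every other lien.
Remaining liens by effective date: F (5/3/2019), B (6/27/2019), C (8/28/2019), A (9/23/2019), E (1/4/2020).
Because D would otherwise rank above F, the subordination swaps them.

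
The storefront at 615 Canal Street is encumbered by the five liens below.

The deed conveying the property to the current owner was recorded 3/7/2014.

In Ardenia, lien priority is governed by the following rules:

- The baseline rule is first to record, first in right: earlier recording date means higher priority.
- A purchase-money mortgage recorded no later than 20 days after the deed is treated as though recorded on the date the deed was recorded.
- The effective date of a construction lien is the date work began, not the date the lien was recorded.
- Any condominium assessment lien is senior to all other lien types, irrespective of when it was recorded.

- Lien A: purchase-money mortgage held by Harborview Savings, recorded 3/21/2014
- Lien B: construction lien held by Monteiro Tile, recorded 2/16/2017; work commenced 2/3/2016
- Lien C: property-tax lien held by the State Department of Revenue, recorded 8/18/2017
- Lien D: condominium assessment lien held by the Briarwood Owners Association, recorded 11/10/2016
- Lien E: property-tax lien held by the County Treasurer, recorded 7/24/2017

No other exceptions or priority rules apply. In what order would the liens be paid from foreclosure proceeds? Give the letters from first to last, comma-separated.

D, A, B, E, C

Effective dates: A relates back to the deed date 3/7/2014; B's effective date is 2/3/2016, when work began.
D is a condominium assessment lien and takes priority over every other lien.
Ordering the rest by effective date: A (3/7/2014), B (2/3/2016), E (7/24/2017), C (8/18/2017).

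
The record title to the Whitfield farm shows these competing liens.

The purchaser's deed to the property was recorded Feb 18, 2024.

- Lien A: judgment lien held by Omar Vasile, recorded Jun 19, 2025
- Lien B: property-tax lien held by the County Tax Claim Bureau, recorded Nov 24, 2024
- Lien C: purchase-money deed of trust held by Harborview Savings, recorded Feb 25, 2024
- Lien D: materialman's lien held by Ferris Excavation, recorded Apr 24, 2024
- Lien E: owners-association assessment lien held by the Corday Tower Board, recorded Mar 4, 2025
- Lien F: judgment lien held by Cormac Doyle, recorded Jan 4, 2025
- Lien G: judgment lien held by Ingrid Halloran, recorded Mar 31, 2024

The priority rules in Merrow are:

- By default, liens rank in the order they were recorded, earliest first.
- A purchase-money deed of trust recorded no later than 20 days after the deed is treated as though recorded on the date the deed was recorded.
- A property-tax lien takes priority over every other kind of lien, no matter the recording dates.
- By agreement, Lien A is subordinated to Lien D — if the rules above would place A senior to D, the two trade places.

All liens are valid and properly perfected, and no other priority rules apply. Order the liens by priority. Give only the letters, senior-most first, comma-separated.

Adjusting effective dates: C relates back to the deed date Feb 18, 2024.
B is a property-tax lien and takes priority over every other lien.
Ordering the rest by effective date: C (Feb 18, 2024), G (Mar 31, 2024), D (Apr 24, 2024), F (Jan 4, 2025), E (Mar 4, 2025), A (Jun 19, 2025).
Since A is not senior to D, the subordination leaves the order unchanged.

B, C, G, D, F, E, A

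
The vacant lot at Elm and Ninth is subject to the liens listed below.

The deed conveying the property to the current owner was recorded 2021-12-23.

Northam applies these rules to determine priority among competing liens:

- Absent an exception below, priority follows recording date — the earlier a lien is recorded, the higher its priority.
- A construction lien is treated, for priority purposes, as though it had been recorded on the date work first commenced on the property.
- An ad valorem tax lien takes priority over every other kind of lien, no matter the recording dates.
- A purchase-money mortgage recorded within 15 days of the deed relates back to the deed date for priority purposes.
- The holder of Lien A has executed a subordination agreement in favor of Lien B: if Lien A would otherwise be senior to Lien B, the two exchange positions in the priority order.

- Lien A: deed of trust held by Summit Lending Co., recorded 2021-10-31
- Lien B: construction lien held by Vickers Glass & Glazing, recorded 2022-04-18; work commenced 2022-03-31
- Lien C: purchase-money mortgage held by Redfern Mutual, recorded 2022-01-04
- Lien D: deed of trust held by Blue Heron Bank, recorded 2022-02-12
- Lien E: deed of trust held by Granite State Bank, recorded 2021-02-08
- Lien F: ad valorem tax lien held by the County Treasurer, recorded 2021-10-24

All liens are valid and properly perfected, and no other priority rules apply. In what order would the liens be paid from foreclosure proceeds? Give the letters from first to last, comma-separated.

F, E, B, C, D, A

Effective dates after the stated exceptions: B relates back to 2022-03-31 (work commenced); C's effective date is the deed date, 2021-12-23.
As an ad valorem tax lien, F is senior to every other lien.
Ordering the rest by effective date: E (2021-02-08), A (2021-10-31), C (2021-12-23), D (2022-02-12), B (2022-03-31).
The subordination applies — A was senior to B — so A and B swap.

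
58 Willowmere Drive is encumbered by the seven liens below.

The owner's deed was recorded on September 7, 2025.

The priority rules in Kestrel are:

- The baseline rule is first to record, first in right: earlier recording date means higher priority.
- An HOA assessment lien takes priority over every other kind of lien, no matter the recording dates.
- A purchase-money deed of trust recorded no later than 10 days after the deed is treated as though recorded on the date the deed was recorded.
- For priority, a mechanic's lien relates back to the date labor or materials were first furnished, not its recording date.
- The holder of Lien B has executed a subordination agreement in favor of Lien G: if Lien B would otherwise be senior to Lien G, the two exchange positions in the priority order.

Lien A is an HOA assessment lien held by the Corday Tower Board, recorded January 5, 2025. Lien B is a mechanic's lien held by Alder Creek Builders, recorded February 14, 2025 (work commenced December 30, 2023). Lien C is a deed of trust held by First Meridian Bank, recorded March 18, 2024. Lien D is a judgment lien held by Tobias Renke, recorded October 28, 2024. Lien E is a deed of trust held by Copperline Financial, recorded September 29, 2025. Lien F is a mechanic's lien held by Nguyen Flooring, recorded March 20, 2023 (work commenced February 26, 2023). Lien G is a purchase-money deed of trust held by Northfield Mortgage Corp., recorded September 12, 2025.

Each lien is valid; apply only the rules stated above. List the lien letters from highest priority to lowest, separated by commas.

Effective dates: B relates back to December 30, 2023 (work commenced); F is treated as recorded February 26, 2023, the work-commencement date; G was recorded within the 10-day window, so its effective date is the deed date September 7, 2025.
A, as an HOA assessment lien, has superpriority and ranks first.
Ordering the rest by effective date: F (February 26, 2023), B (December 30, 2023), C (March 18, 2024), D (October 28, 2024), G (September 7, 2025), E (September 29, 2025).
Because B would otherwise rank above G, the subordination swaps them.

A, F, G, C, D, B, E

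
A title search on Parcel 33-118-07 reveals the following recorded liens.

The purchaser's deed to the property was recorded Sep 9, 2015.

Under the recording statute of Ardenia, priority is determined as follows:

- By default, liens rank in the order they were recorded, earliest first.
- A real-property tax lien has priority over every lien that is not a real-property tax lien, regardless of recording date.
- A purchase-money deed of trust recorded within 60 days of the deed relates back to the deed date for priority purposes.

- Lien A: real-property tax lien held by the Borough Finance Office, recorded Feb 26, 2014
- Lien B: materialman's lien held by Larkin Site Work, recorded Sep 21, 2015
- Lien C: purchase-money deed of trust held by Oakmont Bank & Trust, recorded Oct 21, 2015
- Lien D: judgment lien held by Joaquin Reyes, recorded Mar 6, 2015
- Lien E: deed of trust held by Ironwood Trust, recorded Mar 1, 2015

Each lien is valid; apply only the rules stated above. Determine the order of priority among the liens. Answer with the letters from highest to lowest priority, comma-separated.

First, effective dates: C relates back to the deed date Sep 9, 2015.
A is a real-property tax lien and takes priority over every other lien.
Among the remaining liens, by effective date: E (Mar 1, 2015), D (Mar 6, 2015), C (Sep 9, 2015), B (Sep 21, 2015).

A, E, D, C, B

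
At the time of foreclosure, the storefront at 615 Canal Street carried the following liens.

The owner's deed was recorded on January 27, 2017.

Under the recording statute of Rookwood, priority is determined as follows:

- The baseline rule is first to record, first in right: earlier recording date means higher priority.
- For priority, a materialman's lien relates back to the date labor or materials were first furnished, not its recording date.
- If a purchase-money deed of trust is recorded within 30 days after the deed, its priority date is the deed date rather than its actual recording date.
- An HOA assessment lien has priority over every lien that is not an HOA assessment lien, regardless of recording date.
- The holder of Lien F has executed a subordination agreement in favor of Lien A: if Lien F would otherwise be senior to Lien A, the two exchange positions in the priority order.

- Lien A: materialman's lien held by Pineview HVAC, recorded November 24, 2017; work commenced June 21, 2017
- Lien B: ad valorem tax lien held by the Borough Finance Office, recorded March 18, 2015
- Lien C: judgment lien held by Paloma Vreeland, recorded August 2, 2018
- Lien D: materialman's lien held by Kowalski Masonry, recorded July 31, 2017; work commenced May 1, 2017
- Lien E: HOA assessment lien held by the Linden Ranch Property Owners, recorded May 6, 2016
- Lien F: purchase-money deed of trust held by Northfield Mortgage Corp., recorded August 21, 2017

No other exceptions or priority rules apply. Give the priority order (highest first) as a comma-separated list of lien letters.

E, B, D, A, F, C

First, effective dates: A's effective date is June 21, 2017, when work began; D relates back to May 1, 2017 (work commenced); F was recorded 206 days after the deed, outside the 30-day window, so it keeps its recording date.
E is an HOA assessment lien and takes priority over every other lien.
Among the remaining liens, by effective date: B (March 18, 2015), D (May 1, 2017), A (June 21, 2017), F (August 21, 2017), C (August 2, 2018).
F already ranks below A; the subordination has no effect.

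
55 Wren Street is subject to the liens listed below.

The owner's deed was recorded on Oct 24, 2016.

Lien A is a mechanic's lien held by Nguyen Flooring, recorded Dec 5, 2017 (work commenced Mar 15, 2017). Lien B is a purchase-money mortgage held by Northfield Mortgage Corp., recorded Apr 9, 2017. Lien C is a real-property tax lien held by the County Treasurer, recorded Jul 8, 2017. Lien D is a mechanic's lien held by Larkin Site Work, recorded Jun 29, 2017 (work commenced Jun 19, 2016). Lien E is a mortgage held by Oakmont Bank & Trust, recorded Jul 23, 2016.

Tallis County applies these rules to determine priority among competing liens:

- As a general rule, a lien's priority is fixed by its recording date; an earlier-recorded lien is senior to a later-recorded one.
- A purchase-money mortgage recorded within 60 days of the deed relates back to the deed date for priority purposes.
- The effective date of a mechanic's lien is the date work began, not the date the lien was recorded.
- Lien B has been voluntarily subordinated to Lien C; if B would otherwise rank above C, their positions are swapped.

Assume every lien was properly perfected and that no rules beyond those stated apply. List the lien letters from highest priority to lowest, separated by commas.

D, E, A, C, B

First, effective dates: A's effective date is Mar 15, 2017, when work began; B was recorded 167 days after the deed — beyond 60 days — so no relation-back applies; D is treated as recorded Jun 19, 2016, the work-commencement date.
By effective date: D (Jun 19, 2016), E (Jul 23, 2016), A (Mar 15, 2017), B (Apr 9, 2017), C (Jul 8, 2017).
Because B would otherwise rank above C, the subordination swaps them.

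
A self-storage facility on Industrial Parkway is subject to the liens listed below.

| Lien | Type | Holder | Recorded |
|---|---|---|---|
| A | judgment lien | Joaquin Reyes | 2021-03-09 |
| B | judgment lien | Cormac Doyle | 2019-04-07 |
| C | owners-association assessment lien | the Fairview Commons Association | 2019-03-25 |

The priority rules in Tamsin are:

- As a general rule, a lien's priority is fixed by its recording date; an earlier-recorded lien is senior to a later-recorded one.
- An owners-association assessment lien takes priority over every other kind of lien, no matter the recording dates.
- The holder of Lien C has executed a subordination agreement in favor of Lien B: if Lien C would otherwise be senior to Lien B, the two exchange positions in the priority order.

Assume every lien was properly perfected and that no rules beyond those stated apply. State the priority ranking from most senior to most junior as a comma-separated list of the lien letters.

C is an owners-association assessment lien and takes priority over every other lien.
Ordering the rest by effective date: B (2019-04-07), A (2021-03-09).
Because C would otherwise rank above B, the subordination swaps them.

B, C, A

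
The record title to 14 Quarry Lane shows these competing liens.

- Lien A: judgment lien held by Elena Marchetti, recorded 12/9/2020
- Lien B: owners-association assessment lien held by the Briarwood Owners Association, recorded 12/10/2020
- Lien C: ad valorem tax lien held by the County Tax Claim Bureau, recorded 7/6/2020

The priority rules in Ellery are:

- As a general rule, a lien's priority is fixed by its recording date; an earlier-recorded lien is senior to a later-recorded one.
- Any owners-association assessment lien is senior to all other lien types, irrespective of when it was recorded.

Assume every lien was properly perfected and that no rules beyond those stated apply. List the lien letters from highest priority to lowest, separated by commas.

B, as an owners-association assessment lien, has superpriority and ranks first.
The other liens, earliest effective date first: C (7/6/2020), A (12/9/2020).

B, C, A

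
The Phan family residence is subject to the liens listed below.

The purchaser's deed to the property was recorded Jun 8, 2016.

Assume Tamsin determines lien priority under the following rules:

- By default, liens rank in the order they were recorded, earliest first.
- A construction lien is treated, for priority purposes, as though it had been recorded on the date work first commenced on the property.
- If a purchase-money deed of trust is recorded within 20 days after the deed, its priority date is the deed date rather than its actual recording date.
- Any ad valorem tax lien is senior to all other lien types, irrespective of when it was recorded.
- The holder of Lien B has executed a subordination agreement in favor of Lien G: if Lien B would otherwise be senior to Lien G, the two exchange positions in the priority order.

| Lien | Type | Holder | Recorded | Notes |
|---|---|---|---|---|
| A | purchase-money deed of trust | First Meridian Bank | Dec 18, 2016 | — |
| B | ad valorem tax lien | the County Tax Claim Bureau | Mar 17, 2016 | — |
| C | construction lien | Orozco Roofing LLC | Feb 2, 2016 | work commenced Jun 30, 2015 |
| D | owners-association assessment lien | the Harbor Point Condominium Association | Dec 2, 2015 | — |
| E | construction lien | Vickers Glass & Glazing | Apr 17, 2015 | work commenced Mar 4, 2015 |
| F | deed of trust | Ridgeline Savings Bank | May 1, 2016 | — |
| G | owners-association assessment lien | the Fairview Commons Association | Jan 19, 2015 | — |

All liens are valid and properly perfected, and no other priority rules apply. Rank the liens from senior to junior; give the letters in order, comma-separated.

Adjusting effective dates: A missed the 20-day window (193 days after the deed), so its recording date stands; C relates back to Jun 30, 2015 (work commenced); E's effective date is Mar 4, 2015, when work began.
B is an ad valorem tax lien and takes priority over every other lien.
Among the remaining liens, by effective date: G (Jan 19, 2015), E (Mar 4, 2015), C (Jun 30, 2015), D (Dec 2, 2015), F (May 1, 2016), A (Dec 18, 2016).
The subordination applies — B was senior to G — so B and G swap.

G, B, E, C, D, F, A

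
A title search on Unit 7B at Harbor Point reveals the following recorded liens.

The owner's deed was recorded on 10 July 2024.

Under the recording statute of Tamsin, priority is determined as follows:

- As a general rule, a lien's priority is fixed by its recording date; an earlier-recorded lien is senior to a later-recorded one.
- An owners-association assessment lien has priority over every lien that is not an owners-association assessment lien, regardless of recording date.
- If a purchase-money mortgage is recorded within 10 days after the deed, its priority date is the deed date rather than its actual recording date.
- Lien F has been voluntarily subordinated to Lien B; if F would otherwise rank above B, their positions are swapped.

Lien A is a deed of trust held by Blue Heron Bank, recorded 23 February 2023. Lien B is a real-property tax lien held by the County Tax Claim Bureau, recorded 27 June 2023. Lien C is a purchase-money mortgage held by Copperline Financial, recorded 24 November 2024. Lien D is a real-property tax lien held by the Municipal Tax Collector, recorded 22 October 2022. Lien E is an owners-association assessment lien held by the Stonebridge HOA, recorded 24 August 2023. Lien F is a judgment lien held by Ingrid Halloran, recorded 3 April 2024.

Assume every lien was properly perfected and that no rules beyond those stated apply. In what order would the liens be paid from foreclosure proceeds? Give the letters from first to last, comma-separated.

Effective dates after the stated exceptions: C was recorded 137 days after the deed, outside the 10-day window, so it keeps its recording date.
As an owners-association assessment lien, E is senior to every other lien.
Remaining liens by effective date: D (22 October 2022), A (23 February 2023), B (27 June 2023), F (3 April 2024), C (24 November 2024).
F is already junior to B, so the subordination agreement changes nothing.

E, D, A, B, F, C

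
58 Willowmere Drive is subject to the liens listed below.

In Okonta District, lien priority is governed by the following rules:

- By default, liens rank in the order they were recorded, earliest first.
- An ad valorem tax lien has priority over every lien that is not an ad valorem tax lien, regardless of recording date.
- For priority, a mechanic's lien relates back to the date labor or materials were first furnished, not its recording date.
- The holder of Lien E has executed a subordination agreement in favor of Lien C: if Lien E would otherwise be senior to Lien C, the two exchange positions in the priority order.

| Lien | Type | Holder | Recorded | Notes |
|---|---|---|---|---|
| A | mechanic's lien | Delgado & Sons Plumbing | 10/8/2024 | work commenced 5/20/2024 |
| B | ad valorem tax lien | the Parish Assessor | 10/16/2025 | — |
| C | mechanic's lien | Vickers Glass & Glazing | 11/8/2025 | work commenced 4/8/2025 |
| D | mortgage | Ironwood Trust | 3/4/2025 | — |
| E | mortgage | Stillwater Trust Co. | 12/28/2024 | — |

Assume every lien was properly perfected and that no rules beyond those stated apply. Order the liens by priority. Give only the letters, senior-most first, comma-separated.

B, A, C, D, E

Effective dates: A is treated as recorded 5/20/2024, the work-commencement date; C relates back to 4/8/2025 (work commenced).
B is an ad valorem tax lien and takes priority over every other lien.
The other liens, earliest effective date first: A (5/20/2024), E (12/28/2024), D (3/4/2025), C (4/8/2025).
E would otherwise be senior to C, so under the subordination agreement E and C exchange positions.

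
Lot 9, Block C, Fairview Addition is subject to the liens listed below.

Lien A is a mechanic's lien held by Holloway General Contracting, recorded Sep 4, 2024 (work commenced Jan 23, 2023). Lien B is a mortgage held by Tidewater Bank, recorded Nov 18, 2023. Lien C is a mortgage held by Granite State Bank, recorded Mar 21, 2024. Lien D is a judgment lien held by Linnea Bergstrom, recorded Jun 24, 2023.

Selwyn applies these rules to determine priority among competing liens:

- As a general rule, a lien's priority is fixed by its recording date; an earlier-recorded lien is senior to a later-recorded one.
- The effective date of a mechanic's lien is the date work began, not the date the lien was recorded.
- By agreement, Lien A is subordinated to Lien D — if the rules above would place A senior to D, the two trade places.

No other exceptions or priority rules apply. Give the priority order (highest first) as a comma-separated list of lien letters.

Effective dates after the stated exceptions: A's effective date is Jan 23, 2023, when work began.
By effective date, earliest first: A (Jan 23, 2023), D (Jun 24, 2023), B (Nov 18, 2023), C (Mar 21, 2024).
The subordination applies — A was senior to D — so A and D swap.

D, A, B, C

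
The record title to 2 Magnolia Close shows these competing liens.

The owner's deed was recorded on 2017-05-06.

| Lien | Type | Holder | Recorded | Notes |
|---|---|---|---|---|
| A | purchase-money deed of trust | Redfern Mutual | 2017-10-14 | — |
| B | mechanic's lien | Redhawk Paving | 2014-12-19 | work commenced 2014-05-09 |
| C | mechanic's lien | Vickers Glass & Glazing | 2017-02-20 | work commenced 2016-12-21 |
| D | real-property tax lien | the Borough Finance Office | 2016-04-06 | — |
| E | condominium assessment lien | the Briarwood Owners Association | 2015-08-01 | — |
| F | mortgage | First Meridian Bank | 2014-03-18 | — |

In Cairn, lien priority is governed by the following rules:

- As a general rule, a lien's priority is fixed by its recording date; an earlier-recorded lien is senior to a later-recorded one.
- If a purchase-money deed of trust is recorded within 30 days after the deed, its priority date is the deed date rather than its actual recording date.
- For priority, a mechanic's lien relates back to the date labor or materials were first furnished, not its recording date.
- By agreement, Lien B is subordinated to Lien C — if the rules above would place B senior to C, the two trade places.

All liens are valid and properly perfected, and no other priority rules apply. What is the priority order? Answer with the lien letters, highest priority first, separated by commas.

F, C, E, D, B, A

Adjusting effective dates: A was recorded 161 days after the deed — beyond 30 days — so no relation-back applies; B is treated as recorded 2014-05-09, the work-commencement date; C's effective date is 2016-12-21, when work began.
By effective date, earliest first: F (2014-03-18), B (2014-05-09), E (2015-08-01), D (2016-04-06), C (2016-12-21), A (2017-10-14).
The subordination applies — B was senior to C — so B and C swap.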